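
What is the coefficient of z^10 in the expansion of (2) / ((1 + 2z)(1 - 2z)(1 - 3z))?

Partial fractions give a closed form: a_n = (2/5)·(-2)^n + (-2)·2^n + (18/5)·3^n.
At n = 10: a_10 = 210938.

210938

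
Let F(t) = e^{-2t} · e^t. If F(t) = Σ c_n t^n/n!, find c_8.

The EGF product rule gives c_8 = Σ_{k_1+k_2=8} C(8; k_1,k_2) · ∏ g_i(k_i), where e^{-2t} gives (-2)^k; e^t gives (1)^k.
g_1(k) for k = 0…8: 1, -2, 4, -8, 16, -32, 64, -128, 256.
g_2(k) for k = 0…8: 1, 1, 1, 1, 1, 1, 1, 1, 1.
c_8 = Σ_k C(8,k)·g_1(k)·g_2(8−k) = 1·1·1 + 8·(-2)·1 + 28·4·1 + 56·(-8)·1 + 70·16·1 + 56·(-32)·1 + 28·64·1 + 8·(-128)·1 + 1·256·1 = 1 − 16 + 112 − 448 + 1120 − 1792 + 1792 − 1024 + 256 = 1.

1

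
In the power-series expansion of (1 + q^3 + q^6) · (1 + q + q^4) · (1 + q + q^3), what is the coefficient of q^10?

3

(1 + q^3 + q^6) has coefficients 1,0,0,1,0,0,1 for degrees 0…6.
(1 + q + q^4) has coefficients 1,1,0,0,1,0,0,0,0,0,0 for degrees 0…10.
Finally multiplying by (1 + q + q^3), the product of all factors after the first has coefficients 1,2,1,1,2,1,0,1,0,0,0 for degrees 0…10.
[q^10] = 1·0 + 1·1 + 1·2 = 3.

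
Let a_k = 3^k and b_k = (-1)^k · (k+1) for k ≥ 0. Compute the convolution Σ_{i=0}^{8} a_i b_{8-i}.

3693

Write out a_i and b_{8-i} for i = 0,…,8 and sum the products.
Σ = 1·9 + 3·(-8) + 9·7 + 27·(-6) + 81·5 + 243·(-4) + 729·3 + 2187·(-2) + 6561·1 = 3693.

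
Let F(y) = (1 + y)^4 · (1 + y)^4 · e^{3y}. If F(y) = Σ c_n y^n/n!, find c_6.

The EGF product rule gives c_6 = Σ_{k_1+k_2+k_3=6} C(6; k_1,k_2,k_3) · ∏ g_i(k_i), where (1+y)^4 gives the falling factorial (4)_k; (1+y)^4 gives the falling factorial (4)_k; e^{3y} gives (3)^k.
g_1(k) for k = 0…6: 1, 4, 12, 24, 24, 0, 0.
g_2(k) for k = 0…6: 1, 4, 12, 24, 24, 0, 0.
g_3(k) for k = 0…6: 1, 3, 9, 27, 81, 243, 729.
First combine the last two factors: h(k) = Σ_j C(k,j)·g_2(j)·g_3(k−j) for k = 0…6: 1, 7, 45, 267, 1473, 7623, 37341.
c_6 = Σ_k C(6,k)·g_1(k)·h(6−k) = 1·1·37341 + 6·4·7623 + 15·12·1473 + 20·24·267 + 15·24·45 = 37341 + 182952 + 265140 + 128160 + 16200 = 629793.

629793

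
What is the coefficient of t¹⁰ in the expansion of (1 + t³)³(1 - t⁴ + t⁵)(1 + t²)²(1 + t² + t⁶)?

14

(1 + t³)³ has coefficients 1,0,0,3,0,0,3,0,0,1 for degrees 0…9.
(1 - t⁴ + t⁵) has coefficients 1,0,0,0,-1,1,0,0,0,0,0 for degrees 0…10.
Multiplying by (1 + t²)² gives running coefficients 1,0,2,0,0,1,-2,2,-1,1,0 for degrees 0…10.
Finally multiplying by (1 + t² + t⁶), the product of all factors after the first has coefficients 1,0,3,0,2,1,-1,3,-1,3,-1 for degrees 0…10.
[t¹⁰] = 1·(-1) + 3·3 + 3·2 + 1·0 = 14.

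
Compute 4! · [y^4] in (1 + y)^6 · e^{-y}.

37

The EGF product rule gives c_4 = Σ_{k_1+k_2=4} C(4; k_1,k_2) · ∏ g_i(k_i), where (1+y)^6 gives the falling factorial (6)_k; e^{-y} gives (-1)^k.
g_1(k) for k = 0…4: 1, 6, 30, 120, 360.
g_2(k) for k = 0…4: 1, -1, 1, -1, 1.
c_4 = Σ_k C(4,k)·g_1(k)·g_2(4−k) = 1·1·1 + 4·6·(-1) + 6·30·1 + 4·120·(-1) + 1·360·1 = 1 − 24 + 180 − 480 + 360 = 37.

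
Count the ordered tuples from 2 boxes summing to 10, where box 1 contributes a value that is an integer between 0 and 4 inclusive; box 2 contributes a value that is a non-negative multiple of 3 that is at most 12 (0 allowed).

2

The generating function for the choices is (1 + q + q^2 + q^3 + q^4)·(1 + q^3 + q^6 + q^9 + q^12); the count is [q^10].
(1 + q + q^2 + q^3 + q^4) has coefficients 1,1,1,1,1 for degrees 0…4.
(1 + q^3 + q^6 + q^9 + q^12) has coefficients 1,0,0,1,0,0,1,0,0,1,0 for degrees 0…10.
[q^10] = 1·0 + 1·1 + 1·0 + 1·0 + 1·1 = 2.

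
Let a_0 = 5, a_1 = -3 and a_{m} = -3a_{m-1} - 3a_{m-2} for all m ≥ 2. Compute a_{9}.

-729

The ordinary generating function has denominator 1 + 3y + 3y^2.
Iterating the recurrence: a_0,…,a_{9} = 5, -3, -6, 27, -63, 108, -135, 81, 162, -729.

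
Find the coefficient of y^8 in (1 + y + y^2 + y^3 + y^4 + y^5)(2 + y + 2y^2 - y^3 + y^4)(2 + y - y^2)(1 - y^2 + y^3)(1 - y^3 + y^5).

-2

(1 + y + y^2 + y^3 + y^4 + y^5) has coefficients 1,1,1,1,1,1 for degrees 0…5.
(2 + y + 2y^2 - y^3 + y^4) has coefficients 2,1,2,-1,1,0,0,0,0 for degrees 0…8.
Multiplying by (2 + y - y^2) gives running coefficients 4,4,3,-1,-1,2,-1,0,0 for degrees 0…8.
Multiplying by (1 - y^2 + y^3) gives running coefficients 4,4,-1,-1,0,6,-1,-3,3 for degrees 0…8.
Finally multiplying by (1 - y^3 + y^5), the product of all factors after the first has coefficients 4,4,-1,-5,-4,11,4,-4,-4 for degrees 0…8.
[y^8] = 1·(-4) + 1·(-4) + 1·4 + 1·11 + 1·(-4) + 1·(-5) = -2.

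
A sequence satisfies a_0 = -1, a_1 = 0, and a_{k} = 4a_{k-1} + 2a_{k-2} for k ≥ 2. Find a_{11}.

-1241728

The ordinary generating function has denominator 1 - 4y - 2y^2.
Iterating the recurrence: a_0,…,a_{11} = -1, 0, -2, -8, -36, -160, -712, -3168, -14096, -62720, -279072, -1241728.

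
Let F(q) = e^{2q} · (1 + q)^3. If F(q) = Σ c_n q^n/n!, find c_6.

The EGF product rule gives c_6 = Σ_{k_1+k_2=6} C(6; k_1,k_2) · ∏ g_i(k_i), where e^{2q} gives (2)^k; (1+q)^3 gives the falling factorial (3)_k.
g_1(k) for k = 0…6: 1, 2, 4, 8, 16, 32, 64.
g_2(k) for k = 0…6: 1, 3, 6, 6, 0, 0, 0.
c_6 = Σ_k C(6,k)·g_1(k)·g_2(6−k) = 20·8·6 + 15·16·6 + 6·32·3 + 1·64·1 = 960 + 1440 + 576 + 64 = 3040.

3040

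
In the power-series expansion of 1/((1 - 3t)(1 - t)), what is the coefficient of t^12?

797161

Partial fractions give a closed form: a_n = (3/2)·3^n + (-1/2)·1^n.
At n = 12: a_12 = 797161.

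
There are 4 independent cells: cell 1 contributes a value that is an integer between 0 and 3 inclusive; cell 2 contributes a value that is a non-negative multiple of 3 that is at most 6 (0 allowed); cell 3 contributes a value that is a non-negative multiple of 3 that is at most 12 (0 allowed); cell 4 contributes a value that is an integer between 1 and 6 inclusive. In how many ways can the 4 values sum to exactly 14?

The generating function for the choices is (1 + t + t^2 + t^3)·(1 + t^3 + t^6)·(1 + t^3 + t^6 + t^9 + t^12)·(t + t^2 + t^3 + t^4 + t^5 + t^6); the count is [t^14].
(1 + t + t^2 + t^3) has coefficients 1,1,1,1 for degrees 0…3.
(1 + t^3 + t^6) has coefficients 1,0,0,1,0,0,1,0,0,0,0,0,0,0,0 for degrees 0…14.
Multiplying by (1 + t^3 + t^6 + t^9 + t^12) gives running coefficients 1,0,0,2,0,0,3,0,0,3,0,0,3,0,0 for degrees 0…14.
Finally multiplying by (t + t^2 + t^3 + t^4 + t^5 + t^6), the product of all factors after the first has coefficients 0,1,1,1,3,3,3,5,5,5,6,6,6,6,6 for degrees 0…14.
[t^14] = 1·6 + 1·6 + 1·6 + 1·6 = 24.

24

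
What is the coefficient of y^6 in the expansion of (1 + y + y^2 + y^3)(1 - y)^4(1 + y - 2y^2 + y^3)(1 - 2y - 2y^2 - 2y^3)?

-9

(1 + y + y^2 + y^3) has coefficients 1,1,1,1 for degrees 0…3.
(1 - y)^4 has coefficients 1,-4,6,-4,1,0,0 for degrees 0…6.
Multiplying by (1 + y - 2y^2 + y^3) gives running coefficients 1,-3,0,11,-19,15,-6 for degrees 0…6.
Finally multiplying by (1 - 2y - 2y^2 - 2y^3), the product of all factors after the first has coefficients 1,-5,4,15,-35,31,-20 for degrees 0…6.
[y^6] = 1·(-20) + 1·31 + 1·(-35) + 1·15 = -9.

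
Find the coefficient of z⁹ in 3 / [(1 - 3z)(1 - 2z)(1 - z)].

259578

Partial fractions give a closed form: a_n = (27/2)·3^n + (-12)·2^n + (3/2)·1^n.
At n = 9: a_9 = 259578.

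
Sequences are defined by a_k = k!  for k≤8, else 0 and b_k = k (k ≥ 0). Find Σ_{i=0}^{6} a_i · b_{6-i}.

This is [x^6] in the product of the two ordinary generating functions.
Σ = 1·6 + 1·5 + 2·4 + 6·3 + 24·2 + 120·1 + 720·0 = 205.

205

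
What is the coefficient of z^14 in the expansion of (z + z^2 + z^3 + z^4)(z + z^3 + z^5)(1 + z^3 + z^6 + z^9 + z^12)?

(z + z^2 + z^3 + z^4) has coefficients 0,1,1,1,1 for degrees 0…4.
(z + z^3 + z^5) has coefficients 0,1,0,1,0,1,0,0,0,0,0,0,0,0,0 for degrees 0…14.
Finally multiplying by (1 + z^3 + z^6 + z^9 + z^12), the product of all factors after the first has coefficients 0,1,0,1,1,1,1,1,1,1,1,1,1,1,1 for degrees 0…14.
[z^14] = 1·1 + 1·1 + 1·1 + 1·1 = 4.

4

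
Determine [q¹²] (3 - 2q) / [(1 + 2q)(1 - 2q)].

Partial fractions give a closed form: a_n = (2)·(-2)^n + (1)·2^n.
At n = 12: a_12 = 12288.

12288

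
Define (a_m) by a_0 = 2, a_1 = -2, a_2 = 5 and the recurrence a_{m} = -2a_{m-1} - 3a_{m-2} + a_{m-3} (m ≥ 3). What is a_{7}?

The ordinary generating function has denominator 1 + 2x + 3x^2 - x^3.
Iterating the recurrence: a_0,…,a_{7} = 2, -2, 5, -2, -13, 37, -37, -50.

-50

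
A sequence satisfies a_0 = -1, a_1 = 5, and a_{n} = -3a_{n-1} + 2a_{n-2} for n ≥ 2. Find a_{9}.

The ordinary generating function has denominator 1 + 3t - 2t^2.
Iterating the recurrence: a_0,…,a_{9} = -1, 5, -17, 61, -217, 773, -2753, 9805, -34921, 124373.

124373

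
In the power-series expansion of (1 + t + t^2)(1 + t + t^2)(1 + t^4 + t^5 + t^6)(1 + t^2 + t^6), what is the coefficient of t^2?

4

(1 + t + t^2) has coefficients 1,1,1 for degrees 0…2.
(1 + t + t^2) has coefficients 1,1,1 for degrees 0…2.
Multiplying by (1 + t^4 + t^5 + t^6) gives running coefficients 1,1,1 for degrees 0…2.
Finally multiplying by (1 + t^2 + t^6), the product of all factors after the first has coefficients 1,1,2 for degrees 0…2.
[t^2] = 1·2 + 1·1 + 1·1 = 4.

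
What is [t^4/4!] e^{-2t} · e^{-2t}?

The EGF product rule gives c_4 = Σ_{k_1+k_2=4} C(4; k_1,k_2) · ∏ g_i(k_i), where e^{-2t} gives (-2)^k; e^{-2t} gives (-2)^k.
g_1(k) for k = 0…4: 1, -2, 4, -8, 16.
g_2(k) for k = 0…4: 1, -2, 4, -8, 16.
c_4 = Σ_k C(4,k)·g_1(k)·g_2(4−k) = 1·1·16 + 4·(-2)·(-8) + 6·4·4 + 4·(-8)·(-2) + 1·16·1 = 16 + 64 + 96 + 64 + 16 = 256.

256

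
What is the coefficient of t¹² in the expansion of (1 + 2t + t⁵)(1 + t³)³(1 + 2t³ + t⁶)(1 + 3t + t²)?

(1 + 2t + t⁵) has coefficients 1,2,0,0,0,1 for degrees 0…5.
(1 + t³)³ has coefficients 1,0,0,3,0,0,3,0,0,1,0,0,0 for degrees 0…12.
Multiplying by (1 + 2t³ + t⁶) gives running coefficients 1,0,0,5,0,0,10,0,0,10,0,0,5 for degrees 0…12.
Finally multiplying by (1 + 3t + t²), the product of all factors after the first has coefficients 1,3,1,5,15,5,10,30,10,10,30,10,5 for degrees 0…12.
[t¹²] = 1·5 + 2·10 + 1·30 = 55.

55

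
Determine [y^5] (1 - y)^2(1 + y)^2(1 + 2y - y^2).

2

(1 - y)^2 has coefficients 1,-2,1 for degrees 0…2.
(1 + y)^2 has coefficients 1,2,1,0,0,0 for degrees 0…5.
Finally multiplying by (1 + 2y - y^2), the product of all factors after the first has coefficients 1,4,4,0,-1,0 for degrees 0…5.
[y^5] = 1·0 − 2·(-1) + 1·0 = 2.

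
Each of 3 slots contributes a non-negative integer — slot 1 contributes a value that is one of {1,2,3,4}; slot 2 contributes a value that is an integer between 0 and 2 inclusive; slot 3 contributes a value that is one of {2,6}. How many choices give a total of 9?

The generating function for the choices is (q + q^2 + q^3 + q^4)·(1 + q + q^2)·(q^2 + q^6); the count is [q^9].
(q + q^2 + q^3 + q^4) has coefficients 0,1,1,1,1 for degrees 0…4.
(1 + q + q^2) has coefficients 1,1,1,0,0,0,0,0,0,0 for degrees 0…9.
Finally multiplying by (q^2 + q^6), the product of all factors after the first has coefficients 0,0,1,1,1,0,1,1,1,0 for degrees 0…9.
[q^9] = 1·1 + 1·1 + 1·1 + 1·0 = 3.

3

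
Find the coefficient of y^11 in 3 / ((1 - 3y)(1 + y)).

398580

The denominator gives the recurrence a_n = 2a_(n−1) + 3a_(n−2) for n ≥ 2; the numerator fixes a_0 = 3, a_1 = 6.
Iterating: 3, 6, 21, 60, 183, 546, 1641, 4920, 14763, 44286, 132861, 398580, so a_11 = 398580.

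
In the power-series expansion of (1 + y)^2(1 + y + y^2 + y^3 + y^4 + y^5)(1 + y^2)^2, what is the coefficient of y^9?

6

(1 + y)^2 has coefficients 1,2,1 for degrees 0…2.
(1 + y + y^2 + y^3 + y^4 + y^5) has coefficients 1,1,1,1,1,1,0,0,0,0 for degrees 0…9.
Finally multiplying by (1 + y^2)^2, the product of all factors after the first has coefficients 1,1,3,3,4,4,3,3,1,1 for degrees 0…9.
[y^9] = 1·1 + 2·1 + 1·3 = 6.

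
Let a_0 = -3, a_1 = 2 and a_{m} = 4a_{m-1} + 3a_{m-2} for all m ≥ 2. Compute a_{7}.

554

The ordinary generating function has denominator 1 - 4x - 3x^2.
Iterating the recurrence: a_0,…,a_{7} = -3, 2, -1, 2, 5, 26, 119, 554.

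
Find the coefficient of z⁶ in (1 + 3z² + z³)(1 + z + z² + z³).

(1 + 3z² + z³) has coefficients 1,0,3,1 for degrees 0…3.
(1 + z + z² + z³) has coefficients 1,1,1,1,0,0,0 for degrees 0…6.
[z⁶] = 1·0 + 3·0 + 1·1 = 1.

1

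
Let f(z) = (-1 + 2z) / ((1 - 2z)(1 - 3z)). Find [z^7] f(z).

-2187

Partial fractions give a closed form: a_n = (-1)·3^n.
At n = 7: a_7 = -2187.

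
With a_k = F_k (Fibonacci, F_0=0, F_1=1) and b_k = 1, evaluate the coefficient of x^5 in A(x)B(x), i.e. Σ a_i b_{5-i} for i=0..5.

12

The convolution is the x^5 coefficient of A(x)B(x).
Σ = 0·1 + 1·1 + 1·1 + 2·1 + 3·1 + 5·1 = 12.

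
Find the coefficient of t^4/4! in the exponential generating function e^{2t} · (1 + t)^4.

648

The EGF product rule gives c_4 = Σ_{k_1+k_2=4} C(4; k_1,k_2) · ∏ g_i(k_i), where e^{2t} gives (2)^k; (1+t)^4 gives the falling factorial (4)_k.
g_1(k) for k = 0…4: 1, 2, 4, 8, 16.
g_2(k) for k = 0…4: 1, 4, 12, 24, 24.
c_4 = Σ_k C(4,k)·g_1(k)·g_2(4−k) = 1·1·24 + 4·2·24 + 6·4·12 + 4·8·4 + 1·16·1 = 24 + 192 + 288 + 128 + 16 = 648.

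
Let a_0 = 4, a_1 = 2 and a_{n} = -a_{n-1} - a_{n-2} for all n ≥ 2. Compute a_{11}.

The ordinary generating function has denominator 1 + q + q^2.
Iterating the recurrence: a_0,…,a_{11} = 4, 2, -6, 4, 2, -6, 4, 2, -6, 4, 2, -6.

-6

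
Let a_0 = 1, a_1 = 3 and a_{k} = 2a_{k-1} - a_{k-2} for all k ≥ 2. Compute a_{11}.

23

The ordinary generating function has denominator 1 - 2x + x^2.
Iterating the recurrence: a_0,…,a_{11} = 1, 3, 5, 7, 9, 11, 13, 15, 17, 19, 21, 23.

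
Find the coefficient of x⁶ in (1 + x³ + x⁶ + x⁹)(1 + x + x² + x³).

2

(1 + x³ + x⁶ + x⁹) has coefficients 1,0,0,1,0,0,1 for degrees 0…6.
(1 + x + x² + x³) has coefficients 1,1,1,1,0,0,0 for degrees 0…6.
[x⁶] = 1·0 + 1·1 + 1·1 = 2.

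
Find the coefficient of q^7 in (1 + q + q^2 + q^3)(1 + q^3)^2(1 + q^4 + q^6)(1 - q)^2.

-2

(1 + q + q^2 + q^3) has coefficients 1,1,1,1 for degrees 0…3.
(1 + q^3)^2 has coefficients 1,0,0,2,0,0,1,0 for degrees 0…7.
Multiplying by (1 + q^4 + q^6) gives running coefficients 1,0,0,2,1,0,2,2 for degrees 0…7.
Finally multiplying by (1 - q)^2, the product of all factors after the first has coefficients 1,-2,1,2,-3,0,3,-2 for degrees 0…7.
[q^7] = 1·(-2) + 1·3 + 1·0 + 1·(-3) = -2.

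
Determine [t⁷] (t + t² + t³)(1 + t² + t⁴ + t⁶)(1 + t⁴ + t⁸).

4

(t + t² + t³) has coefficients 0,1,1,1 for degrees 0…3.
(1 + t² + t⁴ + t⁶) has coefficients 1,0,1,0,1,0,1,0 for degrees 0…7.
Finally multiplying by (1 + t⁴ + t⁸), the product of all factors after the first has coefficients 1,0,1,0,2,0,2,0 for degrees 0…7.
[t⁷] = 1·2 + 1·0 + 1·2 = 4.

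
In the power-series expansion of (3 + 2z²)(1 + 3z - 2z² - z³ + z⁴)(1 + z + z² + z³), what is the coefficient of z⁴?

(3 + 2z²) has coefficients 3,0,2 for degrees 0…2.
(1 + 3z - 2z² - z³ + z⁴) has coefficients 1,3,-2,-1,1 for degrees 0…4.
Finally multiplying by (1 + z + z² + z³), the product of all factors after the first has coefficients 1,4,2,1,1 for degrees 0…4.
[z⁴] = 3·1 + 2·2 = 7.

7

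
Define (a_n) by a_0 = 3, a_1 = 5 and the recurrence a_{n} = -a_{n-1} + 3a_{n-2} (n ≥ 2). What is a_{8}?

The ordinary generating function has denominator 1 + y - 3y^2.
Iterating the recurrence: a_0,…,a_{8} = 3, 5, 4, 11, 1, 32, -29, 125, -212.

-212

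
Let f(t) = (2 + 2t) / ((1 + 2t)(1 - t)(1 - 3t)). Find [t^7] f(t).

Partial fractions give a closed form: a_n = (4/15)·(-2)^n + (-2/3)·1^n + (12/5)·3^n.
At n = 7: a_7 = 5214.

5214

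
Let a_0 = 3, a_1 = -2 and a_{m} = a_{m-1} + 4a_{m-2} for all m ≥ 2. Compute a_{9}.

The ordinary generating function has denominator 1 - y - 4y^2.
Iterating the recurrence: a_0,…,a_{9} = 3, -2, 10, 2, 42, 50, 218, 418, 1290, 2962.

2962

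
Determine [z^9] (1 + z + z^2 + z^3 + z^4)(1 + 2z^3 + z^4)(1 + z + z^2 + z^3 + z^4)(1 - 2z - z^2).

(1 + z + z^2 + z^3 + z^4) has coefficients 1,1,1,1,1 for degrees 0…4.
(1 + 2z^3 + z^4) has coefficients 1,0,0,2,1,0,0,0,0,0 for degrees 0…9.
Multiplying by (1 + z + z^2 + z^3 + z^4) gives running coefficients 1,1,1,3,4,3,3,3,1,0 for degrees 0…9.
Finally multiplying by (1 - 2z - z^2), the product of all factors after the first has coefficients 1,-1,-2,0,-3,-8,-7,-6,-8,-5 for degrees 0…9.
[z^9] = 1·(-5) + 1·(-8) + 1·(-6) + 1·(-7) + 1·(-8) = -34.

-34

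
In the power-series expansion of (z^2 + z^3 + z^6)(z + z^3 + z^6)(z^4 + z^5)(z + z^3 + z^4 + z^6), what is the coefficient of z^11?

(z^2 + z^3 + z^6) has coefficients 0,0,1,1,0,0,1 for degrees 0…6.
(z + z^3 + z^6) has coefficients 0,1,0,1,0,0,1,0,0,0,0,0 for degrees 0…11.
Multiplying by (z^4 + z^5) gives running coefficients 0,0,0,0,0,1,1,1,1,0,1,1 for degrees 0…11.
Finally multiplying by (z + z^3 + z^4 + z^6), the product of all factors after the first has coefficients 0,0,0,0,0,0,1,1,2,3,2,4 for degrees 0…11.
[z^11] = 1·3 + 1·2 + 1·0 = 5.

5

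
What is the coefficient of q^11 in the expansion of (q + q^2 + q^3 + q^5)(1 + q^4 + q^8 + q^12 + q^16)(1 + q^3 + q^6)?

3

(q + q^2 + q^3 + q^5) has coefficients 0,1,1,1,0,1 for degrees 0…5.
(1 + q^4 + q^8 + q^12 + q^16) has coefficients 1,0,0,0,1,0,0,0,1,0,0,0 for degrees 0…11.
Finally multiplying by (1 + q^3 + q^6), the product of all factors after the first has coefficients 1,0,0,1,1,0,1,1,1,0,1,1 for degrees 0…11.
[q^11] = 1·1 + 1·0 + 1·1 + 1·1 = 3.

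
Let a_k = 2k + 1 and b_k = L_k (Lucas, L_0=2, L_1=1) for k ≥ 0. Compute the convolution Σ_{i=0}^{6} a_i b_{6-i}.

178

This is [x^6] in the product of the two ordinary generating functions.
Σ = 1·18 + 3·11 + 5·7 + 7·4 + 9·3 + 11·1 + 13·2 = 178.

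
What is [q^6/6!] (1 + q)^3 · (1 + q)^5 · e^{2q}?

The EGF product rule gives c_6 = Σ_{k_1+k_2+k_3=6} C(6; k_1,k_2,k_3) · ∏ g_i(k_i), where (1+q)^3 gives the falling factorial (3)_k; (1+q)^5 gives the falling factorial (5)_k; e^{2q} gives (2)^k.
g_1(k) for k = 0…6: 1, 3, 6, 6, 0, 0, 0.
g_2(k) for k = 0…6: 1, 5, 20, 60, 120, 120, 0.
g_3(k) for k = 0…6: 1, 2, 4, 8, 16, 32, 64.
First combine the last two factors: h(k) = Σ_j C(k,j)·g_2(j)·g_3(k−j) for k = 0…6: 1, 7, 44, 248, 1256, 5752, 24064.
c_6 = Σ_k C(6,k)·g_1(k)·h(6−k) = 1·1·24064 + 6·3·5752 + 15·6·1256 + 20·6·248 = 24064 + 103536 + 113040 + 29760 = 270400.

270400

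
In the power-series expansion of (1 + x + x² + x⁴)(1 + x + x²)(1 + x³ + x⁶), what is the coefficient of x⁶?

4

(1 + x + x² + x⁴) has coefficients 1,1,1,0,1 for degrees 0…4.
(1 + x + x²) has coefficients 1,1,1,0,0,0,0 for degrees 0…6.
Finally multiplying by (1 + x³ + x⁶), the product of all factors after the first has coefficients 1,1,1,1,1,1,1 for degrees 0…6.
[x⁶] = 1·1 + 1·1 + 1·1 + 1·1 = 4.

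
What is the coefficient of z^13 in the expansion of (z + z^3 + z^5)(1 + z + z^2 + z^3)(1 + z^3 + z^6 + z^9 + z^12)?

4

(z + z^3 + z^5) has coefficients 0,1,0,1,0,1 for degrees 0…5.
(1 + z + z^2 + z^3) has coefficients 1,1,1,1,0,0,0,0,0,0,0,0,0,0 for degrees 0…13.
Finally multiplying by (1 + z^3 + z^6 + z^9 + z^12), the product of all factors after the first has coefficients 1,1,1,2,1,1,2,1,1,2,1,1,2,1 for degrees 0…13.
[z^13] = 1·2 + 1·1 + 1·1 = 4.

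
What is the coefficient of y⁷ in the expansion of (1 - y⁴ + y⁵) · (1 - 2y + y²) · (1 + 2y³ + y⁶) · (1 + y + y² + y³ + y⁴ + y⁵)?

(1 - y⁴ + y⁵) has coefficients 1,0,0,0,-1,1 for degrees 0…5.
(1 - 2y + y²) has coefficients 1,-2,1,0,0,0,0,0 for degrees 0…7.
Multiplying by (1 + 2y³ + y⁶) gives running coefficients 1,-2,1,2,-4,2,1,-2 for degrees 0…7.
Finally multiplying by (1 + y + y² + y³ + y⁴ + y⁵), the product of all factors after the first has coefficients 1,-1,0,2,-2,0,0,0 for degrees 0…7.
[y⁷] = 1·0 − 1·2 + 1·0 = -2.

-2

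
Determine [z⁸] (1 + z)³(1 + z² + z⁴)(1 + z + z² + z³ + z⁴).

12

(1 + z)³ has coefficients 1,3,3,1 for degrees 0…3.
(1 + z² + z⁴) has coefficients 1,0,1,0,1,0,0,0,0 for degrees 0…8.
Finally multiplying by (1 + z + z² + z³ + z⁴), the product of all factors after the first has coefficients 1,1,2,2,3,2,2,1,1 for degrees 0…8.
[z⁸] = 1·1 + 3·1 + 3·2 + 1·2 = 12.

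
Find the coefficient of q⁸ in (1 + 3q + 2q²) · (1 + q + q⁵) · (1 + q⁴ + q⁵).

2

(1 + 3q + 2q²) has coefficients 1,3,2 for degrees 0…2.
(1 + q + q⁵) has coefficients 1,1,0,0,0,1,0,0,0 for degrees 0…8.
Finally multiplying by (1 + q⁴ + q⁵), the product of all factors after the first has coefficients 1,1,0,0,1,3,1,0,0 for degrees 0…8.
[q⁸] = 1·0 + 3·0 + 2·1 = 2.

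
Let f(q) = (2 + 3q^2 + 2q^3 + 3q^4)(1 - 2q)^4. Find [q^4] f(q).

(2 + 3q^2 + 2q^3 + 3q^4) has coefficients 2,0,3,2,3 for degrees 0…4.
(1 - 2q)^4 has coefficients 1,-8,24,-32,16 for degrees 0…4.
[q^4] = 2·16 + 3·24 + 2·(-8) + 3·1 = 91.

91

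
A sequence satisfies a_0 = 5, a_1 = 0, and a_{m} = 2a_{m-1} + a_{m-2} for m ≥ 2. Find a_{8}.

845

The ordinary generating function has denominator 1 - 2q - q^2.
Iterating the recurrence: a_0,…,a_{8} = 5, 0, 5, 10, 25, 60, 145, 350, 845.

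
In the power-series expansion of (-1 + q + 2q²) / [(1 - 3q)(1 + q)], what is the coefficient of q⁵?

-81

The denominator gives the recurrence a_n = 2a_(n−1) + 3a_(n−2) for n ≥ 3; the numerator fixes a_0 = -1, a_1 = -1, a_2 = -3.
Iterating: -1, -1, -3, -9, -27, -81, so a_5 = -81.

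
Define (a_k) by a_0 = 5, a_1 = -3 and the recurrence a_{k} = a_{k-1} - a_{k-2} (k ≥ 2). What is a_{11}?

The ordinary generating function has denominator 1 - x + x^2.
Iterating the recurrence: a_0,…,a_{11} = 5, -3, -8, -5, 3, 8, 5, -3, -8, -5, 3, 8.

8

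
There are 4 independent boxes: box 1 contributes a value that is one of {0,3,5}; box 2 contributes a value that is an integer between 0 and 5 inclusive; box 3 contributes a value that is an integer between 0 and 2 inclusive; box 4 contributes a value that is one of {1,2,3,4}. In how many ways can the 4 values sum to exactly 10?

25

The generating function for the choices is (1 + t^3 + t^5)·(1 + t + t^2 + t^3 + t^4 + t^5)·(1 + t + t^2)·(t + t^2 + t^3 + t^4); the count is [t^10].
(1 + t^3 + t^5) has coefficients 1,0,0,1,0,1 for degrees 0…5.
(1 + t + t^2 + t^3 + t^4 + t^5) has coefficients 1,1,1,1,1,1,0,0,0,0,0 for degrees 0…10.
Multiplying by (1 + t + t^2) gives running coefficients 1,2,3,3,3,3,2,1,0,0,0 for degrees 0…10.
Finally multiplying by (t + t^2 + t^3 + t^4), the product of all factors after the first has coefficients 0,1,3,6,9,11,12,11,9,6,3 for degrees 0…10.
[t^10] = 1·3 + 1·11 + 1·11 = 25.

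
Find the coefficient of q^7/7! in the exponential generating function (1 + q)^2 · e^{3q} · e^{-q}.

The EGF product rule gives c_7 = Σ_{k_1+k_2+k_3=7} C(7; k_1,k_2,k_3) · ∏ g_i(k_i), where (1+q)^2 gives the falling factorial (2)_k; e^{3q} gives (3)^k; e^{-q} gives (-1)^k.
g_1(k) for k = 0…7: 1, 2, 2, 0, 0, 0, 0, 0.
g_2(k) for k = 0…7: 1, 3, 9, 27, 81, 243, 729, 2187.
g_3(k) for k = 0…7: 1, -1, 1, -1, 1, -1, 1, -1.
First combine the last two factors: h(k) = Σ_j C(k,j)·g_2(j)·g_3(k−j) for k = 0…7: 1, 2, 4, 8, 16, 32, 64, 128.
c_7 = Σ_k C(7,k)·g_1(k)·h(7−k) = 1·1·128 + 7·2·64 + 21·2·32 = 128 + 896 + 1344 = 2368.

2368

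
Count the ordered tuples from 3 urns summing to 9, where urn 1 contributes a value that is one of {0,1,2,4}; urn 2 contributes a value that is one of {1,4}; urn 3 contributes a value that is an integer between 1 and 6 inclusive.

The generating function for the choices is (1 + x + x² + x⁴)·(x + x⁴)·(x + x² + x³ + x⁴ + x⁵ + x⁶); the count is [x⁹].
(1 + x + x² + x⁴) has coefficients 1,1,1,0,1 for degrees 0…4.
(x + x⁴) has coefficients 0,1,0,0,1,0,0,0,0,0 for degrees 0…9.
Finally multiplying by (x + x² + x³ + x⁴ + x⁵ + x⁶), the product of all factors after the first has coefficients 0,0,1,1,1,2,2,2,1,1 for degrees 0…9.
[x⁹] = 1·1 + 1·1 + 1·2 + 1·2 = 6.

6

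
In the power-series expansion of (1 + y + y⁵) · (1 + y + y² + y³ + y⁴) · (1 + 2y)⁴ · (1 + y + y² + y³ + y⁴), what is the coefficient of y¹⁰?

620

(1 + y + y⁵) has coefficients 1,1,0,0,0,1 for degrees 0…5.
(1 + y + y² + y³ + y⁴) has coefficients 1,1,1,1,1,0,0,0,0,0,0 for degrees 0…10.
Multiplying by (1 + 2y)⁴ gives running coefficients 1,9,33,65,81,80,72,48,16,0,0 for degrees 0…10.
Finally multiplying by (1 + y + y² + y³ + y⁴), the product of all factors after the first has coefficients 1,10,43,108,189,268,331,346,297,216,136 for degrees 0…10.
[y¹⁰] = 1·136 + 1·216 + 1·268 = 620.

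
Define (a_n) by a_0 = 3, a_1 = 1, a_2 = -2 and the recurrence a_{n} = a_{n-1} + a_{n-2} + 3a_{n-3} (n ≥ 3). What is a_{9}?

The ordinary generating function has denominator 1 - t - t^2 - 3t^3.
Iterating the recurrence: a_0,…,a_{9} = 3, 1, -2, 8, 9, 11, 44, 82, 159, 373.

373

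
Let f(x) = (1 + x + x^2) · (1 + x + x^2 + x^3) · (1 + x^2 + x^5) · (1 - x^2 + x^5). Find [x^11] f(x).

(1 + x + x^2) has coefficients 1,1,1 for degrees 0…2.
(1 + x + x^2 + x^3) has coefficients 1,1,1,1,0,0,0,0,0,0,0,0 for degrees 0…11.
Multiplying by (1 + x^2 + x^5) gives running coefficients 1,1,2,2,1,2,1,1,1,0,0,0 for degrees 0…11.
Finally multiplying by (1 - x^2 + x^5), the product of all factors after the first has coefficients 1,1,1,1,-1,1,1,1,2,0,1,1 for degrees 0…11.
[x^11] = 1·1 + 1·1 + 1·0 = 2.

2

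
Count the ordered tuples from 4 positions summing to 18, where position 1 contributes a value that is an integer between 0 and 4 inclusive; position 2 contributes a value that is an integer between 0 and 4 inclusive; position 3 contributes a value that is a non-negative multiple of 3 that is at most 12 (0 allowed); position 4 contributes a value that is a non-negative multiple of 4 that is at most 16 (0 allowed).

The generating function for the choices is (1 + q + q^2 + q^3 + q^4)·(1 + q + q^2 + q^3 + q^4)·(1 + q^3 + q^6 + q^9 + q^12)·(1 + q^4 + q^8 + q^12 + q^16); the count is [q^18].
(1 + q + q^2 + q^3 + q^4) has coefficients 1,1,1,1,1 for degrees 0…4.
(1 + q + q^2 + q^3 + q^4) has coefficients 1,1,1,1,1,0,0,0,0,0,0,0,0,0,0,0,0,0,0 for degrees 0…18.
Multiplying by (1 + q^3 + q^6 + q^9 + q^12) gives running coefficients 1,1,1,2,2,1,2,2,1,2,2,1,2,2,1,1,1,0,0 for degrees 0…18.
Finally multiplying by (1 + q^4 + q^8 + q^12 + q^16), the product of all factors after the first has coefficients 1,1,1,2,3,2,3,4,4,4,5,5,6,6,6,6,7,6,6 for degrees 0…18.
[q^18] = 1·6 + 1·6 + 1·7 + 1·6 + 1·6 = 31.

31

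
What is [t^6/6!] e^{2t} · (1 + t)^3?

3040

The EGF product rule gives c_6 = Σ_{k_1+k_2=6} C(6; k_1,k_2) · ∏ g_i(k_i), where e^{2t} gives (2)^k; (1+t)^3 gives the falling factorial (3)_k.
g_1(k) for k = 0…6: 1, 2, 4, 8, 16, 32, 64.
g_2(k) for k = 0…6: 1, 3, 6, 6, 0, 0, 0.
c_6 = Σ_k C(6,k)·g_1(k)·g_2(6−k) = 20·8·6 + 15·16·6 + 6·32·3 + 1·64·1 = 960 + 1440 + 576 + 64 = 3040.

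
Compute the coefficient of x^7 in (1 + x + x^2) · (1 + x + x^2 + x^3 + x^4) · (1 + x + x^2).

(1 + x + x^2) has coefficients 1,1,1 for degrees 0…2.
(1 + x + x^2 + x^3 + x^4) has coefficients 1,1,1,1,1,0,0,0 for degrees 0…7.
Finally multiplying by (1 + x + x^2), the product of all factors after the first has coefficients 1,2,3,3,3,2,1,0 for degrees 0…7.
[x^7] = 1·0 + 1·1 + 1·2 = 3.

3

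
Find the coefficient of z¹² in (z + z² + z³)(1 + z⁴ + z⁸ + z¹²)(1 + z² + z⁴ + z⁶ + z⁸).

(z + z² + z³) has coefficients 0,1,1,1 for degrees 0…3.
(1 + z⁴ + z⁸ + z¹²) has coefficients 1,0,0,0,1,0,0,0,1,0,0,0,1 for degrees 0…12.
Finally multiplying by (1 + z² + z⁴ + z⁶ + z⁸), the product of all factors after the first has coefficients 1,0,1,0,2,0,2,0,3,0,2,0,3 for degrees 0…12.
[z¹²] = 1·0 + 1·2 + 1·0 = 2.

2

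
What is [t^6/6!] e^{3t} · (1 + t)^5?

83079

The EGF product rule gives c_6 = Σ_{k_1+k_2=6} C(6; k_1,k_2) · ∏ g_i(k_i), where e^{3t} gives (3)^k; (1+t)^5 gives the falling factorial (5)_k.
g_1(k) for k = 0…6: 1, 3, 9, 27, 81, 243, 729.
g_2(k) for k = 0…6: 1, 5, 20, 60, 120, 120, 0.
c_6 = Σ_k C(6,k)·g_1(k)·g_2(6−k) = 6·3·120 + 15·9·120 + 20·27·60 + 15·81·20 + 6·243·5 + 1·729·1 = 2160 + 16200 + 32400 + 24300 + 7290 + 729 = 83079.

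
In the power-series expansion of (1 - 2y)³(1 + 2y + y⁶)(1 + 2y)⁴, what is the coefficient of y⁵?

(1 - 2y)³ has coefficients 1,-6,12,-8 for degrees 0…3.
(1 + 2y + y⁶) has coefficients 1,2,0,0,0,0 for degrees 0…5.
Finally multiplying by (1 + 2y)⁴, the product of all factors after the first has coefficients 1,10,40,80,80,32 for degrees 0…5.
[y⁵] = 1·32 − 6·80 + 12·80 − 8·40 = 192.

192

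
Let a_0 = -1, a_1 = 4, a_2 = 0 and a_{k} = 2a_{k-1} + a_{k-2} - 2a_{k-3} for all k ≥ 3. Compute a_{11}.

686

The ordinary generating function has denominator 1 - 2z - z^2 + 2z^3.
Iterating the recurrence: a_0,…,a_{11} = -1, 4, 0, 6, 4, 14, 20, 46, 84, 174, 340, 686.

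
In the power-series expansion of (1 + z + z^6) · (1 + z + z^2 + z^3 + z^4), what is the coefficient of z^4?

2

(1 + z + z^6) has coefficients 1,1,0,0,0 for degrees 0…4.
(1 + z + z^2 + z^3 + z^4) has coefficients 1,1,1,1,1 for degrees 0…4.
[z^4] = 1·1 + 1·1 = 2.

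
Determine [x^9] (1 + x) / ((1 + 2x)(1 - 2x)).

256

The denominator gives the recurrence a_n = 4a_(n−2) for n ≥ 2; the numerator fixes a_0 = 1, a_1 = 1.
Iterating: 1, 1, 4, 4, 16, 16, 64, 64, 256, 256, so a_9 = 256.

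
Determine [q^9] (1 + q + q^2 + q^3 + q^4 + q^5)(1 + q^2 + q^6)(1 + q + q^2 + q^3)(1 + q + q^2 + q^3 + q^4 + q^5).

44

(1 + q + q^2 + q^3 + q^4 + q^5) has coefficients 1,1,1,1,1,1 for degrees 0…5.
(1 + q^2 + q^6) has coefficients 1,0,1,0,0,0,1,0,0,0 for degrees 0…9.
Multiplying by (1 + q + q^2 + q^3) gives running coefficients 1,1,2,2,1,1,1,1,1,1 for degrees 0…9.
Finally multiplying by (1 + q + q^2 + q^3 + q^4 + q^5), the product of all factors after the first has coefficients 1,2,4,6,7,8,8,8,7,6 for degrees 0…9.
[q^9] = 1·6 + 1·7 + 1·8 + 1·8 + 1·8 + 1·7 = 44.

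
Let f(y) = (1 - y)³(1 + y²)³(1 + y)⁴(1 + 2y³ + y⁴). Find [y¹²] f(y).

8

(1 - y)³ has coefficients 1,-3,3,-1 for degrees 0…3.
(1 + y²)³ has coefficients 1,0,3,0,3,0,1,0,0,0,0,0,0 for degrees 0…12.
Multiplying by (1 + y)⁴ gives running coefficients 1,4,9,16,22,24,22,16,9,4,1,0,0 for degrees 0…12.
Finally multiplying by (1 + 2y³ + y⁴), the product of all factors after the first has coefficients 1,4,9,18,31,46,63,76,79,72,55,34,17 for degrees 0…12.
[y¹²] = 1·17 − 3·34 + 3·55 − 1·72 = 8.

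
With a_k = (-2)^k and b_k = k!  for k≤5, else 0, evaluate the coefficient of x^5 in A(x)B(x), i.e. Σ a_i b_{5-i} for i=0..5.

Write out a_i and b_{5-i} for i = 0,…,5 and sum the products.
Σ = 1·120 − 2·24 + 4·6 − 8·2 + 16·1 − 32·1 = 64.

64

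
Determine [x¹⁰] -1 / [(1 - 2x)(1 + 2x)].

-1024

Partial fractions give a closed form: a_n = (-1/2)·2^n + (-1/2)·(-2)^n.
At n = 10: a_10 = -1024.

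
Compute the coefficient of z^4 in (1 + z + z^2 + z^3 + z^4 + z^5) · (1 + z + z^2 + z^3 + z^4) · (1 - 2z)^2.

1

(1 + z + z^2 + z^3 + z^4 + z^5) has coefficients 1,1,1,1,1 for degrees 0…4.
(1 + z + z^2 + z^3 + z^4) has coefficients 1,1,1,1,1 for degrees 0…4.
Finally multiplying by (1 - 2z)^2, the product of all factors after the first has coefficients 1,-3,1,1,1 for degrees 0…4.
[z^4] = 1·1 + 1·1 + 1·1 + 1·(-3) + 1·1 = 1.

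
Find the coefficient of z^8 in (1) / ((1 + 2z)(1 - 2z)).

256

Partial fractions give a closed form: a_n = (1/2)·(-2)^n + (1/2)·2^n.
At n = 8: a_8 = 256.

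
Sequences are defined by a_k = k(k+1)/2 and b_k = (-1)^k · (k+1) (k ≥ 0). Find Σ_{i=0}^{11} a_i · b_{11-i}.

21

Write out a_i and b_{11-i} for i = 0,…,11 and sum the products.
Σ = 0·(-12) + 1·11 + 3·(-10) + 6·9 + 10·(-8) + 15·7 + 21·(-6) + 28·5 + 36·(-4) + 45·3 + 55·(-2) + 66·1 = 21.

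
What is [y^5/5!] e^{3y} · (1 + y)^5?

14988

The EGF product rule gives c_5 = Σ_{k_1+k_2=5} C(5; k_1,k_2) · ∏ g_i(k_i), where e^{3y} gives (3)^k; (1+y)^5 gives the falling factorial (5)_k.
g_1(k) for k = 0…5: 1, 3, 9, 27, 81, 243.
g_2(k) for k = 0…5: 1, 5, 20, 60, 120, 120.
c_5 = Σ_k C(5,k)·g_1(k)·g_2(5−k) = 1·1·120 + 5·3·120 + 10·9·60 + 10·27·20 + 5·81·5 + 1·243·1 = 120 + 1800 + 5400 + 5400 + 2025 + 243 = 14988.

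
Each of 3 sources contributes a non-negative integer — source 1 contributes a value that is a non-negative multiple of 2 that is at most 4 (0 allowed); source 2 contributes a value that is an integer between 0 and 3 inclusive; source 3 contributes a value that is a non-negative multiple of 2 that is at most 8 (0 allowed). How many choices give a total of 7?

6

The generating function for the choices is (1 + t² + t⁴)·(1 + t + t² + t³)·(1 + t² + t⁴ + t⁶ + t⁸); the count is [t⁷].
(1 + t² + t⁴) has coefficients 1,0,1,0,1 for degrees 0…4.
(1 + t + t² + t³) has coefficients 1,1,1,1,0,0,0,0 for degrees 0…7.
Finally multiplying by (1 + t² + t⁴ + t⁶ + t⁸), the product of all factors after the first has coefficients 1,1,2,2,2,2,2,2 for degrees 0…7.
[t⁷] = 1·2 + 1·2 + 1·2 = 6.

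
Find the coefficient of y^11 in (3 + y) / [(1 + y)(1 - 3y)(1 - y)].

664300

The denominator gives the recurrence a_n = 3a_(n−1) + a_(n−2) − 3a_(n−3) for n ≥ 3; the numerator fixes a_0 = 3, a_1 = 10, a_2 = 33.
Iterating: 3, 10, 33, 100, 303, 910, 2733, 8200, 24603, 73810, 221433, 664300, so a_11 = 664300.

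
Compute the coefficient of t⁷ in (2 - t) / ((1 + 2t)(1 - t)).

-213

Partial fractions give a closed form: a_n = (5/3)·(-2)^n + (1/3)·1^n.
At n = 7: a_7 = -213.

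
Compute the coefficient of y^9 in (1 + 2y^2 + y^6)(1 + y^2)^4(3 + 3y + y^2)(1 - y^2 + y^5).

36

(1 + 2y^2 + y^6) has coefficients 1,0,2,0,0,0,1 for degrees 0…6.
(1 + y^2)^4 has coefficients 1,0,4,0,6,0,4,0,1,0 for degrees 0…9.
Multiplying by (3 + 3y + y^2) gives running coefficients 3,3,13,12,22,18,18,12,7,3 for degrees 0…9.
Finally multiplying by (1 - y^2 + y^5), the product of all factors after the first has coefficients 3,3,10,9,9,9,-1,7,1,13 for degrees 0…9.
[y^9] = 1·13 + 2·7 + 1·9 = 36.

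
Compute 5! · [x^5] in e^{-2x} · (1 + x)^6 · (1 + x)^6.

The EGF product rule gives c_5 = Σ_{k_1+k_2+k_3=5} C(5; k_1,k_2,k_3) · ∏ g_i(k_i), where e^{-2x} gives (-2)^k; (1+x)^6 gives the falling factorial (6)_k; (1+x)^6 gives the falling factorial (6)_k.
g_1(k) for k = 0…5: 1, -2, 4, -8, 16, -32.
g_2(k) for k = 0…5: 1, 6, 30, 120, 360, 720.
g_3(k) for k = 0…5: 1, 6, 30, 120, 360, 720.
First combine the last two factors: h(k) = Σ_j C(k,j)·g_2(j)·g_3(k−j) for k = 0…5: 1, 12, 132, 1320, 11880, 95040.
c_5 = Σ_k C(5,k)·g_1(k)·h(5−k) = 1·1·95040 + 5·(-2)·11880 + 10·4·1320 + 10·(-8)·132 + 5·16·12 + 1·(-32)·1 = 95040 − 118800 + 52800 − 10560 + 960 − 32 = 19408.

19408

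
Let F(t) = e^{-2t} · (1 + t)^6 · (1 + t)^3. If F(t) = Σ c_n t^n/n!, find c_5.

The EGF product rule gives c_5 = Σ_{k_1+k_2+k_3=5} C(5; k_1,k_2,k_3) · ∏ g_i(k_i), where e^{-2t} gives (-2)^k; (1+t)^6 gives the falling factorial (6)_k; (1+t)^3 gives the falling factorial (3)_k.
g_1(k) for k = 0…5: 1, -2, 4, -8, 16, -32.
g_2(k) for k = 0…5: 1, 6, 30, 120, 360, 720.
g_3(k) for k = 0…5: 1, 3, 6, 6, 0, 0.
First combine the last two factors: h(k) = Σ_j C(k,j)·g_2(j)·g_3(k−j) for k = 0…5: 1, 9, 72, 504, 3024, 15120.
c_5 = Σ_k C(5,k)·g_1(k)·h(5−k) = 1·1·15120 + 5·(-2)·3024 + 10·4·504 + 10·(-8)·72 + 5·16·9 + 1·(-32)·1 = 15120 − 30240 + 20160 − 5760 + 720 − 32 = -32.

-32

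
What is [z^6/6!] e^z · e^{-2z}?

1

The EGF product rule gives c_6 = Σ_{k_1+k_2=6} C(6; k_1,k_2) · ∏ g_i(k_i), where e^z gives (1)^k; e^{-2z} gives (-2)^k.
g_1(k) for k = 0…6: 1, 1, 1, 1, 1, 1, 1.
g_2(k) for k = 0…6: 1, -2, 4, -8, 16, -32, 64.
c_6 = Σ_k C(6,k)·g_1(k)·g_2(6−k) = 1·1·64 + 6·1·(-32) + 15·1·16 + 20·1·(-8) + 15·1·4 + 6·1·(-2) + 1·1·1 = 64 − 192 + 240 − 160 + 60 − 12 + 1 = 1.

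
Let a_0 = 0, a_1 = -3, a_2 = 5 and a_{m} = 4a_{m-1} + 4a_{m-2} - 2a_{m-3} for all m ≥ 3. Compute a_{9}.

131776

The ordinary generating function has denominator 1 - 4z - 4z^2 + 2z^3.
Iterating the recurrence: a_0,…,a_{9} = 0, -3, 5, 8, 58, 254, 1232, 5828, 27732, 131776.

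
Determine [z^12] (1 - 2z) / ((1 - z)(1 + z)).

1

The denominator gives the recurrence a_n = a_(n−2) for n ≥ 2; the numerator fixes a_0 = 1, a_1 = -2.
Iterating: 1, -2, 1, -2, 1, -2, 1, -2, 1, -2, 1, -2, 1, so a_12 = 1.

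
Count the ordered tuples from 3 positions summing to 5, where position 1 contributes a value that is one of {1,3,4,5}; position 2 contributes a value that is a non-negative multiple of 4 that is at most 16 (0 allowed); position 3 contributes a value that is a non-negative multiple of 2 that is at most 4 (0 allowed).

The generating function for the choices is (q + q³ + q⁴ + q⁵)·(1 + q⁴ + q⁸ + q¹² + q¹⁶)·(1 + q² + q⁴); the count is [q⁵].
(q + q³ + q⁴ + q⁵) has coefficients 0,1,0,1,1,1 for degrees 0…5.
(1 + q⁴ + q⁸ + q¹² + q¹⁶) has coefficients 1,0,0,0,1,0 for degrees 0…5.
Finally multiplying by (1 + q² + q⁴), the product of all factors after the first has coefficients 1,0,1,0,2,0 for degrees 0…5.
[q⁵] = 1·2 + 1·1 + 1·0 + 1·1 = 4.

4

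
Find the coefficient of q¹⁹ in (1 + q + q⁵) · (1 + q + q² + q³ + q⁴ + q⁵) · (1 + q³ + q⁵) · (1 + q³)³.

(1 + q + q⁵) has coefficients 1,1,0,0,0,1 for degrees 0…5.
(1 + q + q² + q³ + q⁴ + q⁵) has coefficients 1,1,1,1,1,1,0,0,0,0,0,0,0,0,0,0,0,0,0,0 for degrees 0…19.
Multiplying by (1 + q³ + q⁵) gives running coefficients 1,1,1,2,2,3,2,2,2,1,1,0,0,0,0,0,0,0,0,0 for degrees 0…19.
Finally multiplying by (1 + q³)³, the product of all factors after the first has coefficients 1,1,1,5,5,6,11,11,14,14,14,16,11,11,9,5,5,2,1,1 for degrees 0…19.
[q¹⁹] = 1·1 + 1·1 + 1·9 = 11.

11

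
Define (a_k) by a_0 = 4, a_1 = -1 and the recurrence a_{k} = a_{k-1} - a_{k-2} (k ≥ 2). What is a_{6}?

4

The ordinary generating function has denominator 1 - t + t^2.
Iterating the recurrence: a_0,…,a_{6} = 4, -1, -5, -4, 1, 5, 4.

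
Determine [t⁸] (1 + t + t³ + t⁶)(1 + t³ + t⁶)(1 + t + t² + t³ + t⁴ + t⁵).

7

(1 + t + t³ + t⁶) has coefficients 1,1,0,1,0,0,1 for degrees 0…6.
(1 + t³ + t⁶) has coefficients 1,0,0,1,0,0,1,0,0 for degrees 0…8.
Finally multiplying by (1 + t + t² + t³ + t⁴ + t⁵), the product of all factors after the first has coefficients 1,1,1,2,2,2,2,2,2 for degrees 0…8.
[t⁸] = 1·2 + 1·2 + 1·2 + 1·1 = 7.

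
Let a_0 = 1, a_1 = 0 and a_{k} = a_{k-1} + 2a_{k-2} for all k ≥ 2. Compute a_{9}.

170

The ordinary generating function has denominator 1 - t - 2t^2.
Iterating the recurrence: a_0,…,a_{9} = 1, 0, 2, 2, 6, 10, 22, 42, 86, 170.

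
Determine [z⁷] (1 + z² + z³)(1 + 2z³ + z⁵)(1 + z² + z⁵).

5

(1 + z² + z³) has coefficients 1,0,1,1 for degrees 0…3.
(1 + 2z³ + z⁵) has coefficients 1,0,0,2,0,1,0,0 for degrees 0…7.
Finally multiplying by (1 + z² + z⁵), the product of all factors after the first has coefficients 1,0,1,2,0,4,0,1 for degrees 0…7.
[z⁷] = 1·1 + 1·4 + 1·0 = 5.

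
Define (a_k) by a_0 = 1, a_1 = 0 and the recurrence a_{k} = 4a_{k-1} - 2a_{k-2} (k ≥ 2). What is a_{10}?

The ordinary generating function has denominator 1 - 4t + 2t^2.
Iterating the recurrence: a_0,…,a_{10} = 1, 0, -2, -8, -28, -96, -328, -1120, -3824, -13056, -44576.

-44576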